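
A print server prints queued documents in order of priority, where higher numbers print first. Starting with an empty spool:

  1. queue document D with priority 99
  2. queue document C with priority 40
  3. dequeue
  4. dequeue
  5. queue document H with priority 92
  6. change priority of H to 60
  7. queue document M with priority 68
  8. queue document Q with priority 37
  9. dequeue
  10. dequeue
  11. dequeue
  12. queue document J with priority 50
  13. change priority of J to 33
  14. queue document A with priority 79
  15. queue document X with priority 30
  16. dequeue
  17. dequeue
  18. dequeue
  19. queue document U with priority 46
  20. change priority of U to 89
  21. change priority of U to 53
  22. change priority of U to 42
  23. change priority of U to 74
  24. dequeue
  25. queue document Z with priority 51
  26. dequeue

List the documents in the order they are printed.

D, C, M, H, Q, A, J, X, U, Z

add D (priority 99) → {D:99}
add C (priority 40) → {D:99, C:40}
dequeue → D; now {C:40}
dequeue → C; now {}
add H (priority 92) → {H:92}
update H to priority 60 → {H:60}
add M (priority 68) → {M:68, H:60}
add Q (priority 37) → {M:68, H:60, Q:37}
dequeue → M; now {H:60, Q:37}
dequeue → H; now {Q:37}
dequeue → Q; now {}
add J (priority 50) → {J:50}
update J to priority 33 → {J:33}
add A (priority 79) → {A:79, J:33}
add X (priority 30) → {A:79, J:33, X:30}
dequeue → A; now {J:33, X:30}
dequeue → J; now {X:30}
dequeue → X; now {}
add U (priority 46) → {U:46}
update U to priority 89 → {U:89}
update U to priority 53 → {U:53}
update U to priority 42 → {U:42}
update U to priority 74 → {U:74}
dequeue → U; now {}
add Z (priority 51) → {Z:51}
dequeue → Z; now {}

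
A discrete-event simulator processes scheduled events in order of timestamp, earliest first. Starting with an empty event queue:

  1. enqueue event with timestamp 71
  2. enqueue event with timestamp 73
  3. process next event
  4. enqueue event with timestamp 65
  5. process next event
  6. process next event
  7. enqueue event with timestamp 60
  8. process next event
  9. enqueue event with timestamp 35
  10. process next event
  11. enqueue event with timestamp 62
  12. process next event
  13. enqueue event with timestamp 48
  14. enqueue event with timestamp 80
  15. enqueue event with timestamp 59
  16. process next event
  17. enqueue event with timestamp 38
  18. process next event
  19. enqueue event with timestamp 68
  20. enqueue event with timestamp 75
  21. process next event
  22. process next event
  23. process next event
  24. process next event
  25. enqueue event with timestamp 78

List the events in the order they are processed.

71, 65, 73, 60, 35, 62, 48, 38, 59, 68, 75, 80

insert 71 → {71}
insert 73 → {71, 73}
process next event → 71; now {73}
insert 65 → {65, 73}
process next event → 65; now {73}
process next event → 73; now {}
insert 60 → {60}
process next event → 60; now {}
insert 35 → {35}
process next event → 35; now {}
insert 62 → {62}
process next event → 62; now {}
insert 48 → {48}
insert 80 → {48, 80}
insert 59 → {48, 59, 80}
process next event → 48; now {59, 80}
insert 38 → {38, 59, 80}
process next event → 38; now {59, 80}
insert 68 → {59, 68, 80}
insert 75 → {59, 68, 75, 80}
process next event → 59; now {68, 75, 80}
process next event → 68; now {75, 80}
process next event → 75; now {80}
process next event → 80; now {}
insert 78 → {78}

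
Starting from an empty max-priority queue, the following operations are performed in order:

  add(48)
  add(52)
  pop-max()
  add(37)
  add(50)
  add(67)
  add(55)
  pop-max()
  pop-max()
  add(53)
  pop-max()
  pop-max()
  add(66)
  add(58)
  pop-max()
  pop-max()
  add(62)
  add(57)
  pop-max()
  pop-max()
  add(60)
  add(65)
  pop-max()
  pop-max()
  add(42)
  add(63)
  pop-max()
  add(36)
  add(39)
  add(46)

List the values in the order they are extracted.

insert 48 → {48}
insert 52 → {52, 48}
pop-max → 52; now {48}
insert 37 → {48, 37}
insert 50 → {50, 48, 37}
insert 67 → {67, 50, 48, 37}
insert 55 → {67, 55, 50, 48, 37}
pop-max → 67; now {55, 50, 48, 37}
pop-max → 55; now {50, 48, 37}
insert 53 → {53, 50, 48, 37}
pop-max → 53; now {50, 48, 37}
pop-max → 50; now {48, 37}
insert 66 → {66, 48, 37}
insert 58 → {66, 58, 48, 37}
pop-max → 66; now {58, 48, 37}
pop-max → 58; now {48, 37}
insert 62 → {62, 48, 37}
insert 57 → {62, 57, 48, 37}
pop-max → 62; now {57, 48, 37}
pop-max → 57; now {48, 37}
insert 60 → {60, 48, 37}
insert 65 → {65, 60, 48, 37}
pop-max → 65; now {60, 48, 37}
pop-max → 60; now {48, 37}
insert 42 → {48, 42, 37}
insert 63 → {63, 48, 42, 37}
pop-max → 63; now {48, 42, 37}
insert 36 → {48, 42, 37, 36}
insert 39 → {48, 42, 39, 37, 36}
insert 46 → {48, 46, 42, 39, 37, 36}

[52, 67, 55, 53, 50, 66, 58, 62, 57, 65, 60, 63]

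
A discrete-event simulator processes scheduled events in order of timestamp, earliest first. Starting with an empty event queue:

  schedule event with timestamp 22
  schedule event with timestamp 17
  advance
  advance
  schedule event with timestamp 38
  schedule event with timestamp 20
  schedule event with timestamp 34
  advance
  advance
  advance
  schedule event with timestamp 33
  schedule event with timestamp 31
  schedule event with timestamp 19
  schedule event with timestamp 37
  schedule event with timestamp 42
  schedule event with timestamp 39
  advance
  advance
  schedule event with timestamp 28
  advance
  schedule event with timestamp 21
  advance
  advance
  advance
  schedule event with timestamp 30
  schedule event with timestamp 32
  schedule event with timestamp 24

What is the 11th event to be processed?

37

insert 22 → {22}
insert 17 → {17, 22}
advance → 17; now {22}
advance → 22; now {}
insert 38 → {38}
insert 20 → {20, 38}
insert 34 → {20, 34, 38}
advance → 20; now {34, 38}
advance → 34; now {38}
advance → 38; now {}
insert 33 → {33}
insert 31 → {31, 33}
insert 19 → {19, 31, 33}
insert 37 → {19, 31, 33, 37}
insert 42 → {19, 31, 33, 37, 42}
insert 39 → {19, 31, 33, 37, 39, 42}
advance → 19; now {31, 33, 37, 39, 42}
advance → 31; now {33, 37, 39, 42}
insert 28 → {28, 33, 37, 39, 42}
advance → 28; now {33, 37, 39, 42}
insert 21 → {21, 33, 37, 39, 42}
advance → 21; now {33, 37, 39, 42}
advance → 33; now {37, 39, 42}
advance → 37; now {39, 42}
insert 30 → {30, 39, 42}
insert 32 → {30, 32, 39, 42}
insert 24 → {24, 30, 32, 39, 42}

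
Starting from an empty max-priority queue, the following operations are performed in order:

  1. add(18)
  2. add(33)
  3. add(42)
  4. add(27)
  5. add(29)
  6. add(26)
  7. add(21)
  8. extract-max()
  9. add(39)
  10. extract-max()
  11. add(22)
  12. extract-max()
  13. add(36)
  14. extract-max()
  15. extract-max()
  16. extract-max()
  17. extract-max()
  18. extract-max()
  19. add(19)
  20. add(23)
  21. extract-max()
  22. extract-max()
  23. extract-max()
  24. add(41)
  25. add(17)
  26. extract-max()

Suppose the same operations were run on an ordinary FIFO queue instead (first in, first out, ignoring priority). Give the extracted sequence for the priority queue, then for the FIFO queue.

insert 18 → {18}
insert 33 → {33, 18}
insert 42 → {42, 33, 18}
insert 27 → {42, 33, 27, 18}
insert 29 → {42, 33, 29, 27, 18}
insert 26 → {42, 33, 29, 27, 26, 18}
insert 21 → {42, 33, 29, 27, 26, 21, 18}
extract-max → 42; now {33, 29, 27, 26, 21, 18}
insert 39 → {39, 33, 29, 27, 26, 21, 18}
extract-max → 39; now {33, 29, 27, 26, 21, 18}
insert 22 → {33, 29, 27, 26, 22, 21, 18}
extract-max → 33; now {29, 27, 26, 22, 21, 18}
insert 36 → {36, 29, 27, 26, 22, 21, 18}
extract-max → 36; now {29, 27, 26, 22, 21, 18}
extract-max → 29; now {27, 26, 22, 21, 18}
extract-max → 27; now {26, 22, 21, 18}
extract-max → 26; now {22, 21, 18}
extract-max → 22; now {21, 18}
insert 19 → {21, 19, 18}
insert 23 → {23, 21, 19, 18}
extract-max → 23; now {21, 19, 18}
extract-max → 21; now {19, 18}
extract-max → 19; now {18}
insert 41 → {41, 18}
insert 17 → {41, 18, 17}
extract-max → 41; now {18, 17}

priority queue: [42, 39, 33, 36, 29, 27, 26, 22, 23, 21, 19, 41]; FIFO queue: 18 → 33 → 42 → 27 → 29 → 26 → 21 → 39 → 22 → 36 → 19 → 23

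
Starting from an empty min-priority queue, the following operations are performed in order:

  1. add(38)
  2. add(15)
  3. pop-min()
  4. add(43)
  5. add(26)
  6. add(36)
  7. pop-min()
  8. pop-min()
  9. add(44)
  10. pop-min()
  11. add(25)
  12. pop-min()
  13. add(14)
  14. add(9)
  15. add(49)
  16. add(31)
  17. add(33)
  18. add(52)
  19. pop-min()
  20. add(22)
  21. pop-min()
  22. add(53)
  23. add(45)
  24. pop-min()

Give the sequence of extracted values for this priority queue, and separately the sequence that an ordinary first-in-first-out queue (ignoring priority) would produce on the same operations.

insert 38 → {38}
insert 15 → {15, 38}
pop-min → 15; now {38}
insert 43 → {38, 43}
insert 26 → {26, 38, 43}
insert 36 → {26, 36, 38, 43}
pop-min → 26; now {36, 38, 43}
pop-min → 36; now {38, 43}
insert 44 → {38, 43, 44}
pop-min → 38; now {43, 44}
insert 25 → {25, 43, 44}
pop-min → 25; now {43, 44}
insert 14 → {14, 43, 44}
insert 9 → {9, 14, 43, 44}
insert 49 → {9, 14, 43, 44, 49}
insert 31 → {9, 14, 31, 43, 44, 49}
insert 33 → {9, 14, 31, 33, 43, 44, 49}
insert 52 → {9, 14, 31, 33, 43, 44, 49, 52}
pop-min → 9; now {14, 31, 33, 43, 44, 49, 52}
insert 22 → {14, 22, 31, 33, 43, 44, 49, 52}
pop-min → 14; now {22, 31, 33, 43, 44, 49, 52}
insert 53 → {22, 31, 33, 43, 44, 49, 52, 53}
insert 45 → {22, 31, 33, 43, 44, 45, 49, 52, 53}
pop-min → 22; now {31, 33, 43, 44, 45, 49, 52, 53}

priority queue: [15, 26, 36, 38, 25, 9, 14, 22]; FIFO queue: 38 → 15 → 43 → 26 → 36 → 44 → 25 → 14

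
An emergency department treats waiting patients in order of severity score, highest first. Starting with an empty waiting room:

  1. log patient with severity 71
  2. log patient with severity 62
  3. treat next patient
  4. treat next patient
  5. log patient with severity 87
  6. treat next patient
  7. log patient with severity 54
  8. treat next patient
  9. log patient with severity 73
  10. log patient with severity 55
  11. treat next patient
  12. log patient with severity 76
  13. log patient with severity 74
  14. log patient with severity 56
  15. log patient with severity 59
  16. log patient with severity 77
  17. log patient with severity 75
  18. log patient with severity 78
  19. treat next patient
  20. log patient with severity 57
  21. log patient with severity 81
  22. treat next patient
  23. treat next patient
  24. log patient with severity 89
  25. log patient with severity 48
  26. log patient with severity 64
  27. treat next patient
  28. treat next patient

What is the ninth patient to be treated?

insert 71 → {71}
insert 62 → {71, 62}
treat next patient → 71; now {62}
treat next patient → 62; now {}
insert 87 → {87}
treat next patient → 87; now {}
insert 54 → {54}
treat next patient → 54; now {}
insert 73 → {73}
insert 55 → {73, 55}
treat next patient → 73; now {55}
insert 76 → {76, 55}
insert 74 → {76, 74, 55}
insert 56 → {76, 74, 56, 55}
insert 59 → {76, 74, 59, 56, 55}
insert 77 → {77, 76, 74, 59, 56, 55}
insert 75 → {77, 76, 75, 74, 59, 56, 55}
insert 78 → {78, 77, 76, 75, 74, 59, 56, 55}
treat next patient → 78; now {77, 76, 75, 74, 59, 56, 55}
insert 57 → {77, 76, 75, 74, 59, 57, 56, 55}
insert 81 → {81, 77, 76, 75, 74, 59, 57, 56, 55}
treat next patient → 81; now {77, 76, 75, 74, 59, 57, 56, 55}
treat next patient → 77; now {76, 75, 74, 59, 57, 56, 55}
insert 89 → {89, 76, 75, 74, 59, 57, 56, 55}
insert 48 → {89, 76, 75, 74, 59, 57, 56, 55, 48}
insert 64 → {89, 76, 75, 74, 64, 59, 57, 56, 55, 48}
treat next patient → 89; now {76, 75, 74, 64, 59, 57, 56, 55, 48}
treat next patient → 76; now {75, 74, 64, 59, 57, 56, 55, 48}

89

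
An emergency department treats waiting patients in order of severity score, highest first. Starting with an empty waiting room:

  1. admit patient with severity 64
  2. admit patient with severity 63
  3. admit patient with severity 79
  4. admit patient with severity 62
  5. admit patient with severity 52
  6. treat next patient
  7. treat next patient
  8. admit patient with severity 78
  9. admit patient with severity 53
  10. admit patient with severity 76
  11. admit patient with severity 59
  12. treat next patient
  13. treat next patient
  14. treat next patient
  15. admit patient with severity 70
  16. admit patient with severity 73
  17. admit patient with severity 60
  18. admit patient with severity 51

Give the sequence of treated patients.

79 → 64 → 78 → 76 → 63

insert 64 → {64}
insert 63 → {64, 63}
insert 79 → {79, 64, 63}
insert 62 → {79, 64, 63, 62}
insert 52 → {79, 64, 63, 62, 52}
treat next patient → 79; now {64, 63, 62, 52}
treat next patient → 64; now {63, 62, 52}
insert 78 → {78, 63, 62, 52}
insert 53 → {78, 63, 62, 53, 52}
insert 76 → {78, 76, 63, 62, 53, 52}
insert 59 → {78, 76, 63, 62, 59, 53, 52}
treat next patient → 78; now {76, 63, 62, 59, 53, 52}
treat next patient → 76; now {63, 62, 59, 53, 52}
treat next patient → 63; now {62, 59, 53, 52}
insert 70 → {70, 62, 59, 53, 52}
insert 73 → {73, 70, 62, 59, 53, 52}
insert 60 → {73, 70, 62, 60, 59, 53, 52}
insert 51 → {73, 70, 62, 60, 59, 53, 52, 51}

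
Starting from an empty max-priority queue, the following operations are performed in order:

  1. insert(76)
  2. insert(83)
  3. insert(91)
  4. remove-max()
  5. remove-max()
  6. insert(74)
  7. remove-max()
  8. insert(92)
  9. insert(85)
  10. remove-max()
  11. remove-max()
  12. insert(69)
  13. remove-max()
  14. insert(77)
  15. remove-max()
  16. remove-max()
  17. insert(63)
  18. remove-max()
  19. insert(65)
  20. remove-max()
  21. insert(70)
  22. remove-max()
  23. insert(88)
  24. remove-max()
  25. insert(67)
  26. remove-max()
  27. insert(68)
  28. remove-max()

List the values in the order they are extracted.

[91, 83, 76, 92, 85, 74, 77, 69, 63, 65, 70, 88, 67, 68]

insert 76 → {76}
insert 83 → {83, 76}
insert 91 → {91, 83, 76}
remove-max → 91; now {83, 76}
remove-max → 83; now {76}
insert 74 → {76, 74}
remove-max → 76; now {74}
insert 92 → {92, 74}
insert 85 → {92, 85, 74}
remove-max → 92; now {85, 74}
remove-max → 85; now {74}
insert 69 → {74, 69}
remove-max → 74; now {69}
insert 77 → {77, 69}
remove-max → 77; now {69}
remove-max → 69; now {}
insert 63 → {63}
remove-max → 63; now {}
insert 65 → {65}
remove-max → 65; now {}
insert 70 → {70}
remove-max → 70; now {}
insert 88 → {88}
remove-max → 88; now {}
insert 67 → {67}
remove-max → 67; now {}
insert 68 → {68}
remove-max → 68; now {}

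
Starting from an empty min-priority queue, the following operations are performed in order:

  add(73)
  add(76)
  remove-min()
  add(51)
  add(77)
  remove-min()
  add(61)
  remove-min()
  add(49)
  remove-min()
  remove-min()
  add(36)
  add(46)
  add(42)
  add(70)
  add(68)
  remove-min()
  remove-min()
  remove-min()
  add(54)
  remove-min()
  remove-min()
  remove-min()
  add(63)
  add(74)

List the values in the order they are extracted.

[73, 51, 61, 49, 76, 36, 42, 46, 54, 68, 70]

insert 73 → {73}
insert 76 → {73, 76}
remove-min → 73; now {76}
insert 51 → {51, 76}
insert 77 → {51, 76, 77}
remove-min → 51; now {76, 77}
insert 61 → {61, 76, 77}
remove-min → 61; now {76, 77}
insert 49 → {49, 76, 77}
remove-min → 49; now {76, 77}
remove-min → 76; now {77}
insert 36 → {36, 77}
insert 46 → {36, 46, 77}
insert 42 → {36, 42, 46, 77}
insert 70 → {36, 42, 46, 70, 77}
insert 68 → {36, 42, 46, 68, 70, 77}
remove-min → 36; now {42, 46, 68, 70, 77}
remove-min → 42; now {46, 68, 70, 77}
remove-min → 46; now {68, 70, 77}
insert 54 → {54, 68, 70, 77}
remove-min → 54; now {68, 70, 77}
remove-min → 68; now {70, 77}
remove-min → 70; now {77}
insert 63 → {63, 77}
insert 74 → {63, 74, 77}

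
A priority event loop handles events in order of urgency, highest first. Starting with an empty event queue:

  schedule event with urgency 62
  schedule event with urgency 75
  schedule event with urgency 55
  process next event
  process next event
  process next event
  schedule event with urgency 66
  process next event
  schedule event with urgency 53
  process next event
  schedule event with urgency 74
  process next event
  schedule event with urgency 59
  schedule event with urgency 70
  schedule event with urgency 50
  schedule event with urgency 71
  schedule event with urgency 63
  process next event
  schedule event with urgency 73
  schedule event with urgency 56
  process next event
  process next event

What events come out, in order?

[75, 62, 55, 66, 53, 74, 71, 73, 70]

insert 62 → {62}
insert 75 → {75, 62}
insert 55 → {75, 62, 55}
process next event → 75; now {62, 55}
process next event → 62; now {55}
process next event → 55; now {}
insert 66 → {66}
process next event → 66; now {}
insert 53 → {53}
process next event → 53; now {}
insert 74 → {74}
process next event → 74; now {}
insert 59 → {59}
insert 70 → {70, 59}
insert 50 → {70, 59, 50}
insert 71 → {71, 70, 59, 50}
insert 63 → {71, 70, 63, 59, 50}
process next event → 71; now {70, 63, 59, 50}
insert 73 → {73, 70, 63, 59, 50}
insert 56 → {73, 70, 63, 59, 56, 50}
process next event → 73; now {70, 63, 59, 56, 50}
process next event → 70; now {63, 59, 56, 50}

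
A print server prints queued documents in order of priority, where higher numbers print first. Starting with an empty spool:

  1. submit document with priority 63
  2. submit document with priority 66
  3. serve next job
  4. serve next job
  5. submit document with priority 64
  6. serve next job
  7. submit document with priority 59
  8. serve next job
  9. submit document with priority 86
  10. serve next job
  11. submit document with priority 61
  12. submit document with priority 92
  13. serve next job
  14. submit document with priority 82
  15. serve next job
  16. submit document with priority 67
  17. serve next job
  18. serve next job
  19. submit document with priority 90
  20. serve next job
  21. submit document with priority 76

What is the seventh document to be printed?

82

insert 63 → {63}
insert 66 → {66, 63}
serve next job → 66; now {63}
serve next job → 63; now {}
insert 64 → {64}
serve next job → 64; now {}
insert 59 → {59}
serve next job → 59; now {}
insert 86 → {86}
serve next job → 86; now {}
insert 61 → {61}
insert 92 → {92, 61}
serve next job → 92; now {61}
insert 82 → {82, 61}
serve next job → 82; now {61}
insert 67 → {67, 61}
serve next job → 67; now {61}
serve next job → 61; now {}
insert 90 → {90}
serve next job → 90; now {}
insert 76 → {76}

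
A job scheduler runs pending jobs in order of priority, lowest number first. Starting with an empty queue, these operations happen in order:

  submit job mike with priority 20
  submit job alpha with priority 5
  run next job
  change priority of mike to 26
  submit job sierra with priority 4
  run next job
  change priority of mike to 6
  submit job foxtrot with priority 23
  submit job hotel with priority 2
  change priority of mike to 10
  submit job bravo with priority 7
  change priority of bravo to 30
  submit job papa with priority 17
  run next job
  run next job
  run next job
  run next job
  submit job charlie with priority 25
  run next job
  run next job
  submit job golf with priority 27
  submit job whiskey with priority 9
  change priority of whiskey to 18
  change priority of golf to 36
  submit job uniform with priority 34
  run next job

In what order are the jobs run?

add mike (priority 20) → {mike:20}
add alpha (priority 5) → {alpha:5, mike:20}
run next job → alpha; now {mike:20}
update mike to priority 26 → {mike:26}
add sierra (priority 4) → {sierra:4, mike:26}
run next job → sierra; now {mike:26}
update mike to priority 6 → {mike:6}
add foxtrot (priority 23) → {mike:6, foxtrot:23}
add hotel (priority 2) → {hotel:2, mike:6, foxtrot:23}
update mike to priority 10 → {hotel:2, mike:10, foxtrot:23}
add bravo (priority 7) → {hotel:2, bravo:7, mike:10, foxtrot:23}
update bravo to priority 30 → {hotel:2, mike:10, foxtrot:23, bravo:30}
add papa (priority 17) → {hotel:2, mike:10, papa:17, foxtrot:23, bravo:30}
run next job → hotel; now {mike:10, papa:17, foxtrot:23, bravo:30}
run next job → mike; now {papa:17, foxtrot:23, bravo:30}
run next job → papa; now {foxtrot:23, bravo:30}
run next job → foxtrot; now {bravo:30}
add charlie (priority 25) → {charlie:25, bravo:30}
run next job → charlie; now {bravo:30}
run next job → bravo; now {}
add golf (priority 27) → {golf:27}
add whiskey (priority 9) → {whiskey:9, golf:27}
update whiskey to priority 18 → {whiskey:18, golf:27}
update golf to priority 36 → {whiskey:18, golf:36}
add uniform (priority 34) → {whiskey:18, uniform:34, golf:36}
run next job → whiskey; now {uniform:34, golf:36}

alpha, sierra, hotel, mike, papa, foxtrot, charlie, bravo, whiskey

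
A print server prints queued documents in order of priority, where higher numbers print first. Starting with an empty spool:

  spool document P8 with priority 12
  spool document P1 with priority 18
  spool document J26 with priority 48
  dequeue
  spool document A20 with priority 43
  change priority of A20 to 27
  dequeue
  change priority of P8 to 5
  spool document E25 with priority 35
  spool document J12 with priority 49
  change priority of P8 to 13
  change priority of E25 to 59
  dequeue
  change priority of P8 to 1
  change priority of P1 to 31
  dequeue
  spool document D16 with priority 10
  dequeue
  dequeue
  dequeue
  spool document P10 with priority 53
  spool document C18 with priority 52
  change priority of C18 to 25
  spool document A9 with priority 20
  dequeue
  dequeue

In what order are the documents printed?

J26 → A20 → E25 → J12 → P1 → D16 → P8 → P10 → C18

add P8 (priority 12) → {P8:12}
add P1 (priority 18) → {P1:18, P8:12}
add J26 (priority 48) → {J26:48, P1:18, P8:12}
dequeue → J26; now {P1:18, P8:12}
add A20 (priority 43) → {A20:43, P1:18, P8:12}
update A20 to priority 27 → {A20:27, P1:18, P8:12}
dequeue → A20; now {P1:18, P8:12}
update P8 to priority 5 → {P1:18, P8:5}
add E25 (priority 35) → {E25:35, P1:18, P8:5}
add J12 (priority 49) → {J12:49, E25:35, P1:18, P8:5}
update P8 to priority 13 → {J12:49, E25:35, P1:18, P8:13}
update E25 to priority 59 → {E25:59, J12:49, P1:18, P8:13}
dequeue → E25; now {J12:49, P1:18, P8:13}
update P8 to priority 1 → {J12:49, P1:18, P8:1}
update P1 to priority 31 → {J12:49, P1:31, P8:1}
dequeue → J12; now {P1:31, P8:1}
add D16 (priority 10) → {P1:31, D16:10, P8:1}
dequeue → P1; now {D16:10, P8:1}
dequeue → D16; now {P8:1}
dequeue → P8; now {}
add P10 (priority 53) → {P10:53}
add C18 (priority 52) → {P10:53, C18:52}
update C18 to priority 25 → {P10:53, C18:25}
add A9 (priority 20) → {P10:53, C18:25, A9:20}
dequeue → P10; now {C18:25, A9:20}
dequeue → C18; now {A9:20}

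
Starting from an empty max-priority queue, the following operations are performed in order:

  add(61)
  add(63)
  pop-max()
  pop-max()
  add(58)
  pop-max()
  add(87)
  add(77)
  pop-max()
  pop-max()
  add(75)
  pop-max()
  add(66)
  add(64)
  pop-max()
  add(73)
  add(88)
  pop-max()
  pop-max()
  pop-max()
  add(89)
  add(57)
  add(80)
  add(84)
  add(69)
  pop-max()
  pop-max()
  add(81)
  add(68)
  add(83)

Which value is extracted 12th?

84

insert 61 → {61}
insert 63 → {63, 61}
pop-max → 63; now {61}
pop-max → 61; now {}
insert 58 → {58}
pop-max → 58; now {}
insert 87 → {87}
insert 77 → {87, 77}
pop-max → 87; now {77}
pop-max → 77; now {}
insert 75 → {75}
pop-max → 75; now {}
insert 66 → {66}
insert 64 → {66, 64}
pop-max → 66; now {64}
insert 73 → {73, 64}
insert 88 → {88, 73, 64}
pop-max → 88; now {73, 64}
pop-max → 73; now {64}
pop-max → 64; now {}
insert 89 → {89}
insert 57 → {89, 57}
insert 80 → {89, 80, 57}
insert 84 → {89, 84, 80, 57}
insert 69 → {89, 84, 80, 69, 57}
pop-max → 89; now {84, 80, 69, 57}
pop-max → 84; now {80, 69, 57}
insert 81 → {81, 80, 69, 57}
insert 68 → {81, 80, 69, 68, 57}
insert 83 → {83, 81, 80, 69, 68, 57}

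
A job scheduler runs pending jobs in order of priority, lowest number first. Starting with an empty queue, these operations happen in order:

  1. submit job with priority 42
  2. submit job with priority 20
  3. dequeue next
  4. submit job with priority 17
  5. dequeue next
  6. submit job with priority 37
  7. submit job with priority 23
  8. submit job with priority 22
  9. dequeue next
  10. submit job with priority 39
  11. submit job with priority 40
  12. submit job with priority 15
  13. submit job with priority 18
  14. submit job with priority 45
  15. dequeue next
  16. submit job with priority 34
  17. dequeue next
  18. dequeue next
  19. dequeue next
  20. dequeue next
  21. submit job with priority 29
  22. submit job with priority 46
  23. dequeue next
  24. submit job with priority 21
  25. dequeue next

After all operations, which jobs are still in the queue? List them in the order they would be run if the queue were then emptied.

insert 42 → {42}
insert 20 → {20, 42}
dequeue next → 20; now {42}
insert 17 → {17, 42}
dequeue next → 17; now {42}
insert 37 → {37, 42}
insert 23 → {23, 37, 42}
insert 22 → {22, 23, 37, 42}
dequeue next → 22; now {23, 37, 42}
insert 39 → {23, 37, 39, 42}
insert 40 → {23, 37, 39, 40, 42}
insert 15 → {15, 23, 37, 39, 40, 42}
insert 18 → {15, 18, 23, 37, 39, 40, 42}
insert 45 → {15, 18, 23, 37, 39, 40, 42, 45}
dequeue next → 15; now {18, 23, 37, 39, 40, 42, 45}
insert 34 → {18, 23, 34, 37, 39, 40, 42, 45}
dequeue next → 18; now {23, 34, 37, 39, 40, 42, 45}
dequeue next → 23; now {34, 37, 39, 40, 42, 45}
dequeue next → 34; now {37, 39, 40, 42, 45}
dequeue next → 37; now {39, 40, 42, 45}
insert 29 → {29, 39, 40, 42, 45}
insert 46 → {29, 39, 40, 42, 45, 46}
dequeue next → 29; now {39, 40, 42, 45, 46}
insert 21 → {21, 39, 40, 42, 45, 46}
dequeue next → 21; now {39, 40, 42, 45, 46}

39, 40, 42, 45, 46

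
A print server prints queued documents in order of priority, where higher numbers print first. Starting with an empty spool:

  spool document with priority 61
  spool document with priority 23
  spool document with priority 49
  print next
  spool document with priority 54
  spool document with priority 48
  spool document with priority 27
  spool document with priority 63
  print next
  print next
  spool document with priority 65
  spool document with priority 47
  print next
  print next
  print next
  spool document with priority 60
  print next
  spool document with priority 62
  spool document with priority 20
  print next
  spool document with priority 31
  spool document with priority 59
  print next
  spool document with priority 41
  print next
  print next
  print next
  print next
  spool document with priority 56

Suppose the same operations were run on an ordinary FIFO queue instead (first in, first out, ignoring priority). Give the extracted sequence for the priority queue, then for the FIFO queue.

priority queue: [61, 63, 54, 65, 49, 48, 60, 62, 59, 47, 41, 31, 27]; FIFO queue: 61 → 23 → 49 → 54 → 48 → 27 → 63 → 65 → 47 → 60 → 62 → 20 → 31

insert 61 → {61}
insert 23 → {61, 23}
insert 49 → {61, 49, 23}
print next → 61; now {49, 23}
insert 54 → {54, 49, 23}
insert 48 → {54, 49, 48, 23}
insert 27 → {54, 49, 48, 27, 23}
insert 63 → {63, 54, 49, 48, 27, 23}
print next → 63; now {54, 49, 48, 27, 23}
print next → 54; now {49, 48, 27, 23}
insert 65 → {65, 49, 48, 27, 23}
insert 47 → {65, 49, 48, 47, 27, 23}
print next → 65; now {49, 48, 47, 27, 23}
print next → 49; now {48, 47, 27, 23}
print next → 48; now {47, 27, 23}
insert 60 → {60, 47, 27, 23}
print next → 60; now {47, 27, 23}
insert 62 → {62, 47, 27, 23}
insert 20 → {62, 47, 27, 23, 20}
print next → 62; now {47, 27, 23, 20}
insert 31 → {47, 31, 27, 23, 20}
insert 59 → {59, 47, 31, 27, 23, 20}
print next → 59; now {47, 31, 27, 23, 20}
insert 41 → {47, 41, 31, 27, 23, 20}
print next → 47; now {41, 31, 27, 23, 20}
print next → 41; now {31, 27, 23, 20}
print next → 31; now {27, 23, 20}
print next → 27; now {23, 20}
insert 56 → {56, 23, 20}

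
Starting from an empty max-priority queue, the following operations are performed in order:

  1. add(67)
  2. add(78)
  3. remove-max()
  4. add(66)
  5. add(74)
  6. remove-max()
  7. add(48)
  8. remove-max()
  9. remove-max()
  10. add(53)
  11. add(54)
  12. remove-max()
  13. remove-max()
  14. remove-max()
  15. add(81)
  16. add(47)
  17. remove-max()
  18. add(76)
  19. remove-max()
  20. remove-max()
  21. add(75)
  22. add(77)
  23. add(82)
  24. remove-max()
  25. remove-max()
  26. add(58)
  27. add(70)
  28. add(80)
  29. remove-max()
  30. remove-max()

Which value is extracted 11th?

82

insert 67 → {67}
insert 78 → {78, 67}
remove-max → 78; now {67}
insert 66 → {67, 66}
insert 74 → {74, 67, 66}
remove-max → 74; now {67, 66}
insert 48 → {67, 66, 48}
remove-max → 67; now {66, 48}
remove-max → 66; now {48}
insert 53 → {53, 48}
insert 54 → {54, 53, 48}
remove-max → 54; now {53, 48}
remove-max → 53; now {48}
remove-max → 48; now {}
insert 81 → {81}
insert 47 → {81, 47}
remove-max → 81; now {47}
insert 76 → {76, 47}
remove-max → 76; now {47}
remove-max → 47; now {}
insert 75 → {75}
insert 77 → {77, 75}
insert 82 → {82, 77, 75}
remove-max → 82; now {77, 75}
remove-max → 77; now {75}
insert 58 → {75, 58}
insert 70 → {75, 70, 58}
insert 80 → {80, 75, 70, 58}
remove-max → 80; now {75, 70, 58}
remove-max → 75; now {70, 58}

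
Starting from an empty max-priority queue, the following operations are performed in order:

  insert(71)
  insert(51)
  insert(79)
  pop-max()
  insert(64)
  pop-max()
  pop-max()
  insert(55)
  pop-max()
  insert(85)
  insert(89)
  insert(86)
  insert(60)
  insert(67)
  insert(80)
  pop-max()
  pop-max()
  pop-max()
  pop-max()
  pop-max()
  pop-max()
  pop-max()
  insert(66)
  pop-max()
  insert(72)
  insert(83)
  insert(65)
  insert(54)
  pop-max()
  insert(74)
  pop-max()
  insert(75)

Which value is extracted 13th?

insert 71 → {71}
insert 51 → {71, 51}
insert 79 → {79, 71, 51}
pop-max → 79; now {71, 51}
insert 64 → {71, 64, 51}
pop-max → 71; now {64, 51}
pop-max → 64; now {51}
insert 55 → {55, 51}
pop-max → 55; now {51}
insert 85 → {85, 51}
insert 89 → {89, 85, 51}
insert 86 → {89, 86, 85, 51}
insert 60 → {89, 86, 85, 60, 51}
insert 67 → {89, 86, 85, 67, 60, 51}
insert 80 → {89, 86, 85, 80, 67, 60, 51}
pop-max → 89; now {86, 85, 80, 67, 60, 51}
pop-max → 86; now {85, 80, 67, 60, 51}
pop-max → 85; now {80, 67, 60, 51}
pop-max → 80; now {67, 60, 51}
pop-max → 67; now {60, 51}
pop-max → 60; now {51}
pop-max → 51; now {}
insert 66 → {66}
pop-max → 66; now {}
insert 72 → {72}
insert 83 → {83, 72}
insert 65 → {83, 72, 65}
insert 54 → {83, 72, 65, 54}
pop-max → 83; now {72, 65, 54}
insert 74 → {74, 72, 65, 54}
pop-max → 74; now {72, 65, 54}
insert 75 → {75, 72, 65, 54}

83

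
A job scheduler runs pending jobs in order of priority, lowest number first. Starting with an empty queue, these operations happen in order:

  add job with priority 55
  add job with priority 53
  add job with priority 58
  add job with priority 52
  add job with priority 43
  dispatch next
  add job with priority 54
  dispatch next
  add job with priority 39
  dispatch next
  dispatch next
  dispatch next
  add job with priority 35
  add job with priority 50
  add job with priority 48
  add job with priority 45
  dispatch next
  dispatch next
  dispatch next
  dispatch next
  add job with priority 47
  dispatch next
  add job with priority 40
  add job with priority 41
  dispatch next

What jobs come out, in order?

43, 52, 39, 53, 54, 35, 45, 48, 50, 47, 40

insert 55 → {55}
insert 53 → {53, 55}
insert 58 → {53, 55, 58}
insert 52 → {52, 53, 55, 58}
insert 43 → {43, 52, 53, 55, 58}
dispatch next → 43; now {52, 53, 55, 58}
insert 54 → {52, 53, 54, 55, 58}
dispatch next → 52; now {53, 54, 55, 58}
insert 39 → {39, 53, 54, 55, 58}
dispatch next → 39; now {53, 54, 55, 58}
dispatch next → 53; now {54, 55, 58}
dispatch next → 54; now {55, 58}
insert 35 → {35, 55, 58}
insert 50 → {35, 50, 55, 58}
insert 48 → {35, 48, 50, 55, 58}
insert 45 → {35, 45, 48, 50, 55, 58}
dispatch next → 35; now {45, 48, 50, 55, 58}
dispatch next → 45; now {48, 50, 55, 58}
dispatch next → 48; now {50, 55, 58}
dispatch next → 50; now {55, 58}
insert 47 → {47, 55, 58}
dispatch next → 47; now {55, 58}
insert 40 → {40, 55, 58}
insert 41 → {40, 41, 55, 58}
dispatch next → 40; now {41, 55, 58}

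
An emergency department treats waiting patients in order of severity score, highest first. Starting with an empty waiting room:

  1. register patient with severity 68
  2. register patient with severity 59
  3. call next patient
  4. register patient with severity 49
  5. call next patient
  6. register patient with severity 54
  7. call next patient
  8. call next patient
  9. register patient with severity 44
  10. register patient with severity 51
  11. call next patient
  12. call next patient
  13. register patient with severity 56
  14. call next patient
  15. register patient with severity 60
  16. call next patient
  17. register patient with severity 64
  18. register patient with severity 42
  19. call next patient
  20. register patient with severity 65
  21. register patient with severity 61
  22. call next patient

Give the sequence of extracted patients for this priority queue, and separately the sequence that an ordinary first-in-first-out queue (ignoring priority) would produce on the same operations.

priority queue: 68 → 59 → 54 → 49 → 51 → 44 → 56 → 60 → 64 → 65; FIFO queue: [68, 59, 49, 54, 44, 51, 56, 60, 64, 42]

insert 68 → {68}
insert 59 → {68, 59}
call next patient → 68; now {59}
insert 49 → {59, 49}
call next patient → 59; now {49}
insert 54 → {54, 49}
call next patient → 54; now {49}
call next patient → 49; now {}
insert 44 → {44}
insert 51 → {51, 44}
call next patient → 51; now {44}
call next patient → 44; now {}
insert 56 → {56}
call next patient → 56; now {}
insert 60 → {60}
call next patient → 60; now {}
insert 64 → {64}
insert 42 → {64, 42}
call next patient → 64; now {42}
insert 65 → {65, 42}
insert 61 → {65, 61, 42}
call next patient → 65; now {61, 42}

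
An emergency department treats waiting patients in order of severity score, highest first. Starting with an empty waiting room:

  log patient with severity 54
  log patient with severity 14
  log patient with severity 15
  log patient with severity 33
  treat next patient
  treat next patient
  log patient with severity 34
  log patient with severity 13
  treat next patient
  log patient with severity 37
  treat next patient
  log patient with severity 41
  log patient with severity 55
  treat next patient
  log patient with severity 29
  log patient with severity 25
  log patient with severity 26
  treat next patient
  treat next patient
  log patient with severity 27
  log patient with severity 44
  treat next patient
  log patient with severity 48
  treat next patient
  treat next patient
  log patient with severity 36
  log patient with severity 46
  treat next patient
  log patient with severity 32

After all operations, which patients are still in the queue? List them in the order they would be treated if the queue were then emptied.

36, 32, 26, 25, 15, 14, 13

insert 54 → {54}
insert 14 → {54, 14}
insert 15 → {54, 15, 14}
insert 33 → {54, 33, 15, 14}
treat next patient → 54; now {33, 15, 14}
treat next patient → 33; now {15, 14}
insert 34 → {34, 15, 14}
insert 13 → {34, 15, 14, 13}
treat next patient → 34; now {15, 14, 13}
insert 37 → {37, 15, 14, 13}
treat next patient → 37; now {15, 14, 13}
insert 41 → {41, 15, 14, 13}
insert 55 → {55, 41, 15, 14, 13}
treat next patient → 55; now {41, 15, 14, 13}
insert 29 → {41, 29, 15, 14, 13}
insert 25 → {41, 29, 25, 15, 14, 13}
insert 26 → {41, 29, 26, 25, 15, 14, 13}
treat next patient → 41; now {29, 26, 25, 15, 14, 13}
treat next patient → 29; now {26, 25, 15, 14, 13}
insert 27 → {27, 26, 25, 15, 14, 13}
insert 44 → {44, 27, 26, 25, 15, 14, 13}
treat next patient → 44; now {27, 26, 25, 15, 14, 13}
insert 48 → {48, 27, 26, 25, 15, 14, 13}
treat next patient → 48; now {27, 26, 25, 15, 14, 13}
treat next patient → 27; now {26, 25, 15, 14, 13}
insert 36 → {36, 26, 25, 15, 14, 13}
insert 46 → {46, 36, 26, 25, 15, 14, 13}
treat next patient → 46; now {36, 26, 25, 15, 14, 13}
insert 32 → {36, 32, 26, 25, 15, 14, 13}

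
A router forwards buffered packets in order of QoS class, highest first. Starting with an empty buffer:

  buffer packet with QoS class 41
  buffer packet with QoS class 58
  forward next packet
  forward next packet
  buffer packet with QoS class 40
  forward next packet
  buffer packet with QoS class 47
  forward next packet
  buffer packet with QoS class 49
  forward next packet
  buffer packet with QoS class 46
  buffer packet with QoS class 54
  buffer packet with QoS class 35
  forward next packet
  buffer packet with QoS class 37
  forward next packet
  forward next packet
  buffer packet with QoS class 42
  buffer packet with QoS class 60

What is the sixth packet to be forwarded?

insert 41 → {41}
insert 58 → {58, 41}
forward next packet → 58; now {41}
forward next packet → 41; now {}
insert 40 → {40}
forward next packet → 40; now {}
insert 47 → {47}
forward next packet → 47; now {}
insert 49 → {49}
forward next packet → 49; now {}
insert 46 → {46}
insert 54 → {54, 46}
insert 35 → {54, 46, 35}
forward next packet → 54; now {46, 35}
insert 37 → {46, 37, 35}
forward next packet → 46; now {37, 35}
forward next packet → 37; now {35}
insert 42 → {42, 35}
insert 60 → {60, 42, 35}

54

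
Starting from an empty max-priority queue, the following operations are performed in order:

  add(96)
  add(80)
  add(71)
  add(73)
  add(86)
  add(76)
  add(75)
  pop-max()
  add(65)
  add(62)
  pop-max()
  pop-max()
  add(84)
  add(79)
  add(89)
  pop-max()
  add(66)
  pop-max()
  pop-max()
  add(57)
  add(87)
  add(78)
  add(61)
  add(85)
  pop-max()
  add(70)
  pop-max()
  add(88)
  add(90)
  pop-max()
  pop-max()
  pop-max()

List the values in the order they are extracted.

96, 86, 80, 89, 84, 79, 87, 85, 90, 88, 78

insert 96 → {96}
insert 80 → {96, 80}
insert 71 → {96, 80, 71}
insert 73 → {96, 80, 73, 71}
insert 86 → {96, 86, 80, 73, 71}
insert 76 → {96, 86, 80, 76, 73, 71}
insert 75 → {96, 86, 80, 76, 75, 73, 71}
pop-max → 96; now {86, 80, 76, 75, 73, 71}
insert 65 → {86, 80, 76, 75, 73, 71, 65}
insert 62 → {86, 80, 76, 75, 73, 71, 65, 62}
pop-max → 86; now {80, 76, 75, 73, 71, 65, 62}
pop-max → 80; now {76, 75, 73, 71, 65, 62}
insert 84 → {84, 76, 75, 73, 71, 65, 62}
insert 79 → {84, 79, 76, 75, 73, 71, 65, 62}
insert 89 → {89, 84, 79, 76, 75, 73, 71, 65, 62}
pop-max → 89; now {84, 79, 76, 75, 73, 71, 65, 62}
insert 66 → {84, 79, 76, 75, 73, 71, 66, 65, 62}
pop-max → 84; now {79, 76, 75, 73, 71, 66, 65, 62}
pop-max → 79; now {76, 75, 73, 71, 66, 65, 62}
insert 57 → {76, 75, 73, 71, 66, 65, 62, 57}
insert 87 → {87, 76, 75, 73, 71, 66, 65, 62, 57}
insert 78 → {87, 78, 76, 75, 73, 71, 66, 65, 62, 57}
insert 61 → {87, 78, 76, 75, 73, 71, 66, 65, 62, 61, 57}
insert 85 → {87, 85, 78, 76, 75, 73, 71, 66, 65, 62, 61, 57}
pop-max → 87; now {85, 78, 76, 75, 73, 71, 66, 65, 62, 61, 57}
insert 70 → {85, 78, 76, 75, 73, 71, 70, 66, 65, 62, 61, 57}
pop-max → 85; now {78, 76, 75, 73, 71, 70, 66, 65, 62, 61, 57}
insert 88 → {88, 78, 76, 75, 73, 71, 70, 66, 65, 62, 61, 57}
insert 90 → {90, 88, 78, 76, 75, 73, 71, 70, 66, 65, 62, 61, 57}
pop-max → 90; now {88, 78, 76, 75, 73, 71, 70, 66, 65, 62, 61, 57}
pop-max → 88; now {78, 76, 75, 73, 71, 70, 66, 65, 62, 61, 57}
pop-max → 78; now {76, 75, 73, 71, 70, 66, 65, 62, 61, 57}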